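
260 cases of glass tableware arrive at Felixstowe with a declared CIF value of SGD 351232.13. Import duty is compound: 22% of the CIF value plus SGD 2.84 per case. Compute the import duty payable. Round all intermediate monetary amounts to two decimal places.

Ad valorem component: 351232.13 × 22% = 77271.07
Specific component: 260 × 2.84 = 738.40
Import duty = 77271.07 + 738.40 = 78009.47

Import duty: SGD 78009.47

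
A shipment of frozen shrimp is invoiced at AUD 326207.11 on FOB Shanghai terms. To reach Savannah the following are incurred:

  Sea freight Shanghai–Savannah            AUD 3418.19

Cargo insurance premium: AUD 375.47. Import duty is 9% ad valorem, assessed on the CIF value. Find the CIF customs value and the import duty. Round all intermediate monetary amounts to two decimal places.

CIF = FOB price + freight + insurance
CIF = 326207.11 + 3418.19 + 375.47 = 330000.77
Import duty = 330000.77 × 9% = 29700.07

CIF value: AUD 330000.77; import duty: AUD 29700.07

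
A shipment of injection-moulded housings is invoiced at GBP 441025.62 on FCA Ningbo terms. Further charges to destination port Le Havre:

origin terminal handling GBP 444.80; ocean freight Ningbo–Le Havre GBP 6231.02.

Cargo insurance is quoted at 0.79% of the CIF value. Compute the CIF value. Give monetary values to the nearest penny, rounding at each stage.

Let C be the CIF value. C = FCA price + pre-shipment costs + freight + 0.79% × C
C − 0.79% × C = 441025.62 + 444.80 + 6231.02
0.9921 × C = 447701.44
C = 447701.44 / 0.9921 = 451266.44
Insurance premium = 0.79% × 451266.44 = 3565.00

CIF value: GBP 451266.44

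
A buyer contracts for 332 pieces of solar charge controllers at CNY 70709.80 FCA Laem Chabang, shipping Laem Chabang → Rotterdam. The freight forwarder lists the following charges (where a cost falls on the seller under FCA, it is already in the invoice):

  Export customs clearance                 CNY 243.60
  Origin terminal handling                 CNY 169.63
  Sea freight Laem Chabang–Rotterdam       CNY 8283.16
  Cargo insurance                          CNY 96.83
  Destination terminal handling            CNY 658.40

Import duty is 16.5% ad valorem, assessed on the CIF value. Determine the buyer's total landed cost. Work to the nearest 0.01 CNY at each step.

FCA: the seller delivers export-cleared goods to the carrier; the buyer bears costs from that point.
Already in the invoice (seller's account under FCA): export clearance — exclude.
CIF value = FCA price + origin terminal + freight + insurance = 70709.80 + 169.63 + 8283.16 + 96.83 = 79259.42
Import duty = 79259.42 × 16.5% = 13077.80
Buyer bears: origin terminal 169.63 + freight 8283.16 + insurance 96.83 + destination terminal 658.40 + duty 13077.80 = 22285.82
Landed cost = invoice 70709.80 + 22285.82 = 92995.62

Total landed cost: CNY 92995.62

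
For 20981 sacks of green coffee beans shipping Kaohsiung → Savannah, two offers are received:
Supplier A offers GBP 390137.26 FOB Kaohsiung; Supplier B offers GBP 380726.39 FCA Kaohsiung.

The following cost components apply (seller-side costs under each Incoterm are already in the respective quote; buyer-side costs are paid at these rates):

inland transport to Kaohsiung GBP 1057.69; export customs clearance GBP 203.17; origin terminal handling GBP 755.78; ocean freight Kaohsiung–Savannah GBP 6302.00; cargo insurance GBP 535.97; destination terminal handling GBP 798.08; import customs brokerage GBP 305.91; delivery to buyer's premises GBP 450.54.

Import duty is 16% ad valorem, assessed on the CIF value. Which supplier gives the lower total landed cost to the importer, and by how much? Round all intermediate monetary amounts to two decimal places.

Supplier A (FOB):
CIF value = FOB price + freight + insurance = 390137.26 + 6302.00 + 535.97 = 396975.23
Import duty = 396975.23 × 16% = 63516.04
Buyer bears (A): 6302.00 + 535.97 + 798.08 + 305.91 + 450.54 = 8392.50
Landed cost (A) = invoice 390137.26 + 8392.50 + duty 63516.04 = 462045.80
Supplier B (FCA):
CIF value = FCA price + origin terminal + freight + insurance = 380726.39 + 755.78 + 6302.00 + 535.97 = 388320.14
Import duty = 388320.14 × 16% = 62131.22
Buyer bears (B): 755.78 + 6302.00 + 535.97 + 798.08 + 305.91 + 450.54 = 9148.28
Landed cost (B) = invoice 380726.39 + 9148.28 + duty 62131.22 = 452005.89
Difference = |462045.80 − 452005.89| = 10039.91

Supplier B is cheaper by GBP 10039.91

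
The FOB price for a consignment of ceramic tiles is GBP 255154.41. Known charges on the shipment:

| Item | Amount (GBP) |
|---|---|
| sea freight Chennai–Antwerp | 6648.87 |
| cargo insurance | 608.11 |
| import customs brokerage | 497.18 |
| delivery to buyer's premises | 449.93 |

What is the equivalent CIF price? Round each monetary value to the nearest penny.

Not relevant to the conversion: delivery, brokerage — on the buyer under both terms; not part of either seller's price.
From FOB to CIF, the seller additionally bears: freight, insurance.
CIF price = 255154.41 + 6648.87 + 608.11 = 262411.39

CIF price: GBP 262411.39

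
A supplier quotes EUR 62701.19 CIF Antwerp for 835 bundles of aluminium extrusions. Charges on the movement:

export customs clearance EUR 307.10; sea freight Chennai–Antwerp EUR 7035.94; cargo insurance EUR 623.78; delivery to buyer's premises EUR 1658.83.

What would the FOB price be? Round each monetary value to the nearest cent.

FOB price: EUR 55041.47

Not relevant to the conversion: export clearance — on the seller under both CIF and FOB; already in the CIF price and stays in the FOB price. delivery — on the buyer under both terms; not part of either seller's price.
From CIF to FOB, the seller no longer bears: freight, insurance.
FOB price = 62701.19 − 7035.94 − 623.78 = 55041.47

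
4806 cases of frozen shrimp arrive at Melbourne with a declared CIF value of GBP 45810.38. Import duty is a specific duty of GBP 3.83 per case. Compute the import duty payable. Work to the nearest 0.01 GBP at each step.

Import duty: GBP 18406.98

Import duty = 4806 × 3.83 = 18406.98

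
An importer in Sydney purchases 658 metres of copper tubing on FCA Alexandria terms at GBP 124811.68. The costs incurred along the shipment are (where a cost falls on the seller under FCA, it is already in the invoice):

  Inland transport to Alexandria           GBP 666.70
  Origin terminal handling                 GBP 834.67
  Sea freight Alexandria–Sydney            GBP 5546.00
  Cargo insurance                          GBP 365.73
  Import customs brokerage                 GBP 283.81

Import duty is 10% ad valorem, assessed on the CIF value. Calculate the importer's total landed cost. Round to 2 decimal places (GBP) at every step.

Total landed cost: GBP 144997.70

FCA: the seller delivers export-cleared goods to the carrier; the buyer bears costs from that point.
Already in the invoice (seller's account under FCA): inland to port — exclude.
CIF value = FCA price + origin terminal + freight + insurance = 124811.68 + 834.67 + 5546.00 + 365.73 = 131558.08
Import duty = 131558.08 × 10% = 13155.81
Buyer bears: origin terminal 834.67 + freight 5546.00 + insurance 365.73 + brokerage 283.81 + duty 13155.81 = 20186.02
Landed cost = invoice 124811.68 + 20186.02 = 144997.70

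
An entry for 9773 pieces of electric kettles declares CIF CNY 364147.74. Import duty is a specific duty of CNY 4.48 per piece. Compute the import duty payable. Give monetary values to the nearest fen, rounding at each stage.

Import duty = 9773 × 4.48 = 43783.04

Import duty: CNY 43783.04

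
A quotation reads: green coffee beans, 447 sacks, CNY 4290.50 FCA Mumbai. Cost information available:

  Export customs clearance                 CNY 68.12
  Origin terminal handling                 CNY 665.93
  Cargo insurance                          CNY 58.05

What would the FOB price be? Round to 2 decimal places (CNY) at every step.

FOB price: CNY 4956.43

Not relevant to the conversion: export clearance — on the seller under both FCA and FOB; already in the FCA price and stays in the FOB price. insurance — on the buyer under both terms; not part of either seller's price.
From FCA to FOB, the seller additionally bears: origin terminal.
FOB price = 4290.50 + 665.93 = 4956.43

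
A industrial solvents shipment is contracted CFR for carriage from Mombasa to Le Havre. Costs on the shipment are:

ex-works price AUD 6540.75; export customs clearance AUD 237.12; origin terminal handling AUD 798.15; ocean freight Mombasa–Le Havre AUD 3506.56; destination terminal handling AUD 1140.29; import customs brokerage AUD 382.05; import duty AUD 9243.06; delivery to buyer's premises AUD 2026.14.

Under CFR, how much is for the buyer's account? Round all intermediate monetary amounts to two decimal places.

Buyer's account: AUD 12791.54

CFR: the seller pays costs through ocean freight to the destination port, but not insurance.
Seller's account: goods 6540.75 + export clearance 237.12 + origin terminal 798.15 + freight 3506.56 = 11082.58
Buyer's account: destination terminal 1140.29 + brokerage 382.05 + duty 9243.06 + delivery 2026.14 = 12791.54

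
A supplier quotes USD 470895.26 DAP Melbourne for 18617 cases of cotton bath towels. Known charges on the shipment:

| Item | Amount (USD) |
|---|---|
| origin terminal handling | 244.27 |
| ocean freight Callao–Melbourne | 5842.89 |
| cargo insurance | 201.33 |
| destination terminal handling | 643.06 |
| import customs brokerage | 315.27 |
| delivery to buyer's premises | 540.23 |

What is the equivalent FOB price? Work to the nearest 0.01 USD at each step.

Not relevant to the conversion: origin terminal — on the seller under both DAP and FOB; already in the DAP price and stays in the FOB price. brokerage — on the buyer under both terms; not part of either seller's price.
From DAP to FOB, the seller no longer bears: freight, insurance, destination terminal, delivery.
FOB price = 470895.26 − 5842.89 − 201.33 − 643.06 − 540.23 = 463667.75

FOB price: USD 463667.75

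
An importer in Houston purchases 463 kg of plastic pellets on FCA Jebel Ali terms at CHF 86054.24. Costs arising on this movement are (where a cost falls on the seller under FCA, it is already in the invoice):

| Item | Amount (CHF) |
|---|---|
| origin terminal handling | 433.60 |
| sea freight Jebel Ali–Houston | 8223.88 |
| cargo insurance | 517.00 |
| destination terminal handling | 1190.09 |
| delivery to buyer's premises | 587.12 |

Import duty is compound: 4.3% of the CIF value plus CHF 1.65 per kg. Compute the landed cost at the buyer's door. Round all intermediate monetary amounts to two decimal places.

FCA: the seller delivers export-cleared goods to the carrier; the buyer bears costs from that point.
CIF value = FCA price + origin terminal + freight + insurance = 86054.24 + 433.60 + 8223.88 + 517.00 = 95228.72
Ad valorem component: 95228.72 × 4.3% = 4094.83
Specific component: 463 × 1.65 = 763.95
Import duty = 4094.83 + 763.95 = 4858.78
Buyer bears: origin terminal 433.60 + freight 8223.88 + insurance 517.00 + destination terminal 1190.09 + delivery 587.12 + duty 4858.78 = 15810.47
Landed cost = invoice 86054.24 + 15810.47 = 101864.71

Total landed cost: CHF 101864.71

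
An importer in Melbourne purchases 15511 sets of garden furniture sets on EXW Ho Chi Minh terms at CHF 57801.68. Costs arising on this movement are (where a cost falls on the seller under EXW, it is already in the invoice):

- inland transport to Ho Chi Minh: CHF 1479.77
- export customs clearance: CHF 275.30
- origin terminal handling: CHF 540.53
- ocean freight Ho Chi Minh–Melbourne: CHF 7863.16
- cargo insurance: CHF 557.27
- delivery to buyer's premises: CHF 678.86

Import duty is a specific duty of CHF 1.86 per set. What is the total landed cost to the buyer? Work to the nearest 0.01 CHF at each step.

Total landed cost: CHF 98047.03

EXW: the seller makes goods available at their premises; the buyer bears all onward costs.
CIF value = EXW price + inland to port + export clearance + origin terminal + freight + insurance = 57801.68 + 1479.77 + 275.30 + 540.53 + 7863.16 + 557.27 = 68517.71
Import duty = 15511 × 1.86 = 28850.46
Buyer bears: inland to port 1479.77 + export clearance 275.30 + origin terminal 540.53 + freight 7863.16 + insurance 557.27 + delivery 678.86 + duty 28850.46 = 40245.35
Landed cost = invoice 57801.68 + 40245.35 = 98047.03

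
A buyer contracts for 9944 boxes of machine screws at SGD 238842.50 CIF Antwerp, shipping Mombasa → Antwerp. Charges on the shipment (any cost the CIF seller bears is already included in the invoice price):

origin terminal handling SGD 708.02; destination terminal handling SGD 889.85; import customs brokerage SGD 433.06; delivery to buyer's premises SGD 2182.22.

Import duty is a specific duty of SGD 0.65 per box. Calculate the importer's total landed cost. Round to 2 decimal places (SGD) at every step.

Total landed cost: SGD 248811.23

CIF: the seller pays costs through ocean freight and marine insurance to the destination port.
Already in the invoice (seller's account under CIF): origin terminal — exclude.
The CIF price already equals the CIF value: 238842.50
Import duty = 9944 × 0.65 = 6463.60
Buyer bears: destination terminal 889.85 + brokerage 433.06 + delivery 2182.22 + duty 6463.60 = 9968.73
Landed cost = invoice 238842.50 + 9968.73 = 248811.23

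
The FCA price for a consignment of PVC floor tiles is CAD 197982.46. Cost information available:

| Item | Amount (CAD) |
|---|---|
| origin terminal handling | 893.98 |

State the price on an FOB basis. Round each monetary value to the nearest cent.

FOB price: CAD 198876.44

From FCA to FOB, the seller additionally bears: origin terminal.
FOB price = 197982.46 + 893.98 = 198876.44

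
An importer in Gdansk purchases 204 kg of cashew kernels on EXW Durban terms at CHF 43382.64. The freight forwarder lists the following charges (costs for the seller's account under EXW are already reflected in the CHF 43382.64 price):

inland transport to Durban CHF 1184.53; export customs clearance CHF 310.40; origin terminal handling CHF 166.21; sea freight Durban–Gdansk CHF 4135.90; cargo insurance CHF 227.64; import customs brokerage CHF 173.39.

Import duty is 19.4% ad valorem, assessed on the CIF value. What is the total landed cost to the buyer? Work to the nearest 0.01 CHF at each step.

Total landed cost: CHF 59165.73

EXW: the seller makes goods available at their premises; the buyer bears all onward costs.
CIF value = EXW price + inland to port + export clearance + origin terminal + freight + insurance = 43382.64 + 1184.53 + 310.40 + 166.21 + 4135.90 + 227.64 = 49407.32
Import duty = 49407.32 × 19.4% = 9585.02
Buyer bears: inland to port 1184.53 + export clearance 310.40 + origin terminal 166.21 + freight 4135.90 + insurance 227.64 + brokerage 173.39 + duty 9585.02 = 15783.09
Landed cost = invoice 43382.64 + 15783.09 = 59165.73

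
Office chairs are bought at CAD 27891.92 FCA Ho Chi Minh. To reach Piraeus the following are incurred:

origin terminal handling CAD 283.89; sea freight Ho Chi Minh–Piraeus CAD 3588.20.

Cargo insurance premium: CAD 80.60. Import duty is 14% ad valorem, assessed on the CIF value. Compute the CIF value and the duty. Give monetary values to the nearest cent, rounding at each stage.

CIF = FCA price + pre-shipment costs + freight + insurance
CIF = 27891.92 + 283.89 + 3588.20 + 80.60 = 31844.61
Import duty = 31844.61 × 14% = 4458.25

CIF value: CAD 31844.61; import duty: CAD 4458.25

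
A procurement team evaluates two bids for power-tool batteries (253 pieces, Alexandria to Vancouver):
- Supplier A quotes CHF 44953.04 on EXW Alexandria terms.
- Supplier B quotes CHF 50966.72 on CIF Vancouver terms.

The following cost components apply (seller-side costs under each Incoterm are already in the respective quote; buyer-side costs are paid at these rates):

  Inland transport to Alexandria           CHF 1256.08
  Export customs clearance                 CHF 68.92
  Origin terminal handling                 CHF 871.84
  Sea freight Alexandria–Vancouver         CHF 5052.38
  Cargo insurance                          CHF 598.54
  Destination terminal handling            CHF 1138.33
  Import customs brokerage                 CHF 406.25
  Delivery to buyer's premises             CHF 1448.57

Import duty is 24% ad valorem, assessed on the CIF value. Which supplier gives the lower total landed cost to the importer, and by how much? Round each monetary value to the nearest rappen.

Supplier A (EXW):
CIF value = EXW price + inland to port + export clearance + origin terminal + freight + insurance = 44953.04 + 1256.08 + 68.92 + 871.84 + 5052.38 + 598.54 = 52800.80
Import duty = 52800.80 × 24% = 12672.19
Buyer bears (A): 1256.08 + 68.92 + 871.84 + 5052.38 + 598.54 + 1138.33 + 406.25 + 1448.57 = 10840.91
Landed cost (A) = invoice 44953.04 + 10840.91 + duty 12672.19 = 68466.14
Supplier B (CIF):
The CIF price already equals the CIF value: 50966.72
Import duty = 50966.72 × 24% = 12232.01
Buyer bears (B): 1138.33 + 406.25 + 1448.57 = 2993.15
Landed cost (B) = invoice 50966.72 + 2993.15 + duty 12232.01 = 66191.88
Difference = |68466.14 − 66191.88| = 2274.26

Supplier B is cheaper by CHF 2274.26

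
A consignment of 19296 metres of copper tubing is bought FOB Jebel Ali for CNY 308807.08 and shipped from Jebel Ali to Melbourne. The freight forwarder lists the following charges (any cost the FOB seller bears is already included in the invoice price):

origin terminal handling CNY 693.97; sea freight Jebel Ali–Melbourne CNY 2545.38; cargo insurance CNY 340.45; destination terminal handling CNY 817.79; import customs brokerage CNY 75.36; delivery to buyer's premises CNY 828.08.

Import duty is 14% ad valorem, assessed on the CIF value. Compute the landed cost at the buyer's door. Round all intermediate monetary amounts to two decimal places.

FOB: the seller bears costs until goods are on board at the origin port; the buyer bears freight, insurance and all costs thereafter.
Already in the invoice (seller's account under FOB): origin terminal — exclude.
CIF value = FOB price + freight + insurance = 308807.08 + 2545.38 + 340.45 = 311692.91
Import duty = 311692.91 × 14% = 43637.01
Buyer bears: freight 2545.38 + insurance 340.45 + destination terminal 817.79 + brokerage 75.36 + delivery 828.08 + duty 43637.01 = 48244.07
Landed cost = invoice 308807.08 + 48244.07 = 357051.15

Total landed cost: CNY 357051.15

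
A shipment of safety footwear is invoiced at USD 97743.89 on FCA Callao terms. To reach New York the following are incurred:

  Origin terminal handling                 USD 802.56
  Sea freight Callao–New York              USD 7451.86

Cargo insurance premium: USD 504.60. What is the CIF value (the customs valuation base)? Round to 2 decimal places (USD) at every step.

CIF value: USD 106502.91

CIF = FCA price + pre-shipment costs + freight + insurance
CIF = 97743.89 + 802.56 + 7451.86 + 504.60 = 106502.91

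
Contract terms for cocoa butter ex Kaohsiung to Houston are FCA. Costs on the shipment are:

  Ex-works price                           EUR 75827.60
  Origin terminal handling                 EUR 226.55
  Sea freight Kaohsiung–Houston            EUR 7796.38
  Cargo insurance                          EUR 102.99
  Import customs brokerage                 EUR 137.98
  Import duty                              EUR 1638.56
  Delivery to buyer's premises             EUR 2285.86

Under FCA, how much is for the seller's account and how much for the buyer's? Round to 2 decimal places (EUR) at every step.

Seller: EUR 75827.60; buyer: EUR 12188.32

FCA: the seller delivers export-cleared goods to the carrier; the buyer bears costs from that point.
Seller's account: goods 75827.60 = 75827.60
Buyer's account: origin terminal 226.55 + freight 7796.38 + insurance 102.99 + brokerage 137.98 + duty 1638.56 + delivery 2285.86 = 12188.32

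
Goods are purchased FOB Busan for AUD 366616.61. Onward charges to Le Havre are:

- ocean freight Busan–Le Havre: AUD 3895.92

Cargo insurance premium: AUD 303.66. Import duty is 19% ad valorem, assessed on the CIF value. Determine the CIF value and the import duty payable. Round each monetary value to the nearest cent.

CIF = FOB price + freight + insurance
CIF = 366616.61 + 3895.92 + 303.66 = 370816.19
Import duty = 370816.19 × 19% = 70455.08

CIF value: AUD 370816.19; import duty: AUD 70455.08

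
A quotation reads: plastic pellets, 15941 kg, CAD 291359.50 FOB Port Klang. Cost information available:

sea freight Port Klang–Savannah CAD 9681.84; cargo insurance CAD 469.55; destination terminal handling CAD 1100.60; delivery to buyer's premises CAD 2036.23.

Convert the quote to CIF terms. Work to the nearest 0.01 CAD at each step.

Not relevant to the conversion: delivery, destination terminal — on the buyer under both terms; not part of either seller's price.
From FOB to CIF, the seller additionally bears: freight, insurance.
CIF price = 291359.50 + 9681.84 + 469.55 = 301510.89

CIF price: CAD 301510.89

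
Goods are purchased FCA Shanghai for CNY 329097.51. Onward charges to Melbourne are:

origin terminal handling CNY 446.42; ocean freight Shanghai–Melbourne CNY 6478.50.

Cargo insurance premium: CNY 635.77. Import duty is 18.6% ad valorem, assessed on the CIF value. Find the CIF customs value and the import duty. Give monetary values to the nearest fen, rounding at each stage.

CIF = FCA price + pre-shipment costs + freight + insurance
CIF = 329097.51 + 446.42 + 6478.50 + 635.77 = 336658.20
Import duty = 336658.20 × 18.6% = 62618.43

CIF value: CNY 336658.20; import duty: CNY 62618.43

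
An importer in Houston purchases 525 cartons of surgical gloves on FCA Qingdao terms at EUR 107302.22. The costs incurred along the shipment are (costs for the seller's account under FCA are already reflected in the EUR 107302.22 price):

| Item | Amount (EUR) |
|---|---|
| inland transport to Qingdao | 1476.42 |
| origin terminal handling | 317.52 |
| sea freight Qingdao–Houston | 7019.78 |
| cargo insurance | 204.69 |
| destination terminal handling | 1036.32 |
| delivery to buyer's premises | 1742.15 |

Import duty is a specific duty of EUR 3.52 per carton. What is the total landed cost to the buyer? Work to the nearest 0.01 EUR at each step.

Total landed cost: EUR 119470.68

FCA: the seller delivers export-cleared goods to the carrier; the buyer bears costs from that point.
Already in the invoice (seller's account under FCA): inland to port — exclude.
CIF value = FCA price + origin terminal + freight + insurance = 107302.22 + 317.52 + 7019.78 + 204.69 = 114844.21
Import duty = 525 × 3.52 = 1848.00
Buyer bears: origin terminal 317.52 + freight 7019.78 + insurance 204.69 + destination terminal 1036.32 + delivery 1742.15 + duty 1848.00 = 12168.46
Landed cost = invoice 107302.22 + 12168.46 = 119470.68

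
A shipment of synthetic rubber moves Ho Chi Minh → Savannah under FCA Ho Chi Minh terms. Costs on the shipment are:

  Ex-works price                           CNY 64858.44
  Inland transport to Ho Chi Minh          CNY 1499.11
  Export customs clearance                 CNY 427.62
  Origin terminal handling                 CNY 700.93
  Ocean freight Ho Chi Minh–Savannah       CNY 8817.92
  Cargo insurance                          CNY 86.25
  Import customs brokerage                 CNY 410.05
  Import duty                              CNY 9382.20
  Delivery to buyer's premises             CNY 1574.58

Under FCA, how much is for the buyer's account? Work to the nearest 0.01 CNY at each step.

FCA: the seller delivers export-cleared goods to the carrier; the buyer bears costs from that point.
Seller's account: goods 64858.44 + inland to port 1499.11 + export clearance 427.62 = 66785.17
Buyer's account: origin terminal 700.93 + freight 8817.92 + insurance 86.25 + brokerage 410.05 + duty 9382.20 + delivery 1574.58 = 20971.93

Buyer's account: CNY 20971.93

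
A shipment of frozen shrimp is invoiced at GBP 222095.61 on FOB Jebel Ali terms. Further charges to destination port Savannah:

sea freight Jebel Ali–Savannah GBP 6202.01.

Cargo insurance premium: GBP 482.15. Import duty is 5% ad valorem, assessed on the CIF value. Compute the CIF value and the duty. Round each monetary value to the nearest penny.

CIF value: GBP 228779.77; import duty: GBP 11438.99

CIF = FOB price + freight + insurance
CIF = 222095.61 + 6202.01 + 482.15 = 228779.77
Import duty = 228779.77 × 5% = 11438.99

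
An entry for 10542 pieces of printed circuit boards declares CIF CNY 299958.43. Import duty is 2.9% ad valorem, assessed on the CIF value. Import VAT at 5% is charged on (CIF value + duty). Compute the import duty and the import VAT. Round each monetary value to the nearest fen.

Import duty: CNY 8698.79; import VAT: CNY 15432.86

Import duty = 299958.43 × 2.9% = 8698.79
VAT base = CIF + duty = 299958.43 + 8698.79 = 308657.22
Import VAT = 308657.22 × 5% = 15432.86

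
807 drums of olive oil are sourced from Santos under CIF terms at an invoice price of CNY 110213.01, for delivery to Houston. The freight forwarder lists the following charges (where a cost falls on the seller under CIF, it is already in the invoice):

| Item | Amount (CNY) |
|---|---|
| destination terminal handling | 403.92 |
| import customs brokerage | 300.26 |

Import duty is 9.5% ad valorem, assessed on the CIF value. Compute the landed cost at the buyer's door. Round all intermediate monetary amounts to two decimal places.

CIF: the seller pays costs through ocean freight and marine insurance to the destination port.
The CIF price already equals the CIF value: 110213.01
Import duty = 110213.01 × 9.5% = 10470.24
Buyer bears: destination terminal 403.92 + brokerage 300.26 + duty 10470.24 = 11174.42
Landed cost = invoice 110213.01 + 11174.42 = 121387.43

Total landed cost: CNY 121387.43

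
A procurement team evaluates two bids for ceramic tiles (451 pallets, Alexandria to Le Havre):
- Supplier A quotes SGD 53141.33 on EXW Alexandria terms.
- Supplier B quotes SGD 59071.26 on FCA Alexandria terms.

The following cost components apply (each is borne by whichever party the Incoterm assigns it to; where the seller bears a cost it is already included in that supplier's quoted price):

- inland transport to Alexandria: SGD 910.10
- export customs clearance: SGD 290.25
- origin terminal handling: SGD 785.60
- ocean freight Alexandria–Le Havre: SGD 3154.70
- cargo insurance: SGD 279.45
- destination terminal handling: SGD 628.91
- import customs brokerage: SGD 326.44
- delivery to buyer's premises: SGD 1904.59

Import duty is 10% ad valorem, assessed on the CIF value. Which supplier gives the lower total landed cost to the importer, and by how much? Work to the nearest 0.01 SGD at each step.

Supplier A (EXW):
CIF value = EXW price + inland to port + export clearance + origin terminal + freight + insurance = 53141.33 + 910.10 + 290.25 + 785.60 + 3154.70 + 279.45 = 58561.43
Import duty = 58561.43 × 10% = 5856.14
Buyer bears (A): 910.10 + 290.25 + 785.60 + 3154.70 + 279.45 + 628.91 + 326.44 + 1904.59 = 8280.04
Landed cost (A) = invoice 53141.33 + 8280.04 + duty 5856.14 = 67277.51
Supplier B (FCA):
CIF value = FCA price + origin terminal + freight + insurance = 59071.26 + 785.60 + 3154.70 + 279.45 = 63291.01
Import duty = 63291.01 × 10% = 6329.10
Buyer bears (B): 785.60 + 3154.70 + 279.45 + 628.91 + 326.44 + 1904.59 = 7079.69
Landed cost (B) = invoice 59071.26 + 7079.69 + duty 6329.10 = 72480.05
Difference = |67277.51 − 72480.05| = 5202.54

Supplier A is cheaper by SGD 5202.54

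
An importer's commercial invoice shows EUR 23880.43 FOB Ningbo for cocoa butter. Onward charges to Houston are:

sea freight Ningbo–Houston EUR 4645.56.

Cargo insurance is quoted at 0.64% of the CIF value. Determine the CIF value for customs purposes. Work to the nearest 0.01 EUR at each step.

Let C be the CIF value. C = FOB price + freight + 0.64% × C
C − 0.64% × C = 23880.43 + 4645.56
0.9936 × C = 28525.99
C = 28525.99 / 0.9936 = 28709.73
Insurance premium = 0.64% × 28709.73 = 183.74

CIF value: EUR 28709.73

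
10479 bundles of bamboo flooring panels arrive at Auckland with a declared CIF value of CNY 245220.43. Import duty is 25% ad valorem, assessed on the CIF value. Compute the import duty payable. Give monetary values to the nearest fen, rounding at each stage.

Import duty = 245220.43 × 25% = 61305.11

Import duty: CNY 61305.11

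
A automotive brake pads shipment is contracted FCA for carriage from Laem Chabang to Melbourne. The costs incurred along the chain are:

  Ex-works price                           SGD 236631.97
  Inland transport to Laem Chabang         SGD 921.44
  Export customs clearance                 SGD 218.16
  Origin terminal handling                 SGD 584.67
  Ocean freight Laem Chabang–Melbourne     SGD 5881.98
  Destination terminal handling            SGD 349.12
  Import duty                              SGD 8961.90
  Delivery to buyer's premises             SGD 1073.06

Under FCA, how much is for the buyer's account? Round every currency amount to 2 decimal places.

Buyer's account: SGD 16850.73

FCA: the seller delivers export-cleared goods to the carrier; the buyer bears costs from that point.
Seller's account: goods 236631.97 + inland to port 921.44 + export clearance 218.16 = 237771.57
Buyer's account: origin terminal 584.67 + freight 5881.98 + destination terminal 349.12 + duty 8961.90 + delivery 1073.06 = 16850.73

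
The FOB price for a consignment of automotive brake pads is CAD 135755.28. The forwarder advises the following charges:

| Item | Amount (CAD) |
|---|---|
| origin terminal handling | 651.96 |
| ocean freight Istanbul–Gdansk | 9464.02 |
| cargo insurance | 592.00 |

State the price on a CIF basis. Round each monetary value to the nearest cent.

Not relevant to the conversion: origin terminal — on the seller under both FOB and CIF; already in the FOB price and stays in the CIF price.
From FOB to CIF, the seller additionally bears: freight, insurance.
CIF price = 135755.28 + 9464.02 + 592.00 = 145811.30

CIF price: CAD 145811.30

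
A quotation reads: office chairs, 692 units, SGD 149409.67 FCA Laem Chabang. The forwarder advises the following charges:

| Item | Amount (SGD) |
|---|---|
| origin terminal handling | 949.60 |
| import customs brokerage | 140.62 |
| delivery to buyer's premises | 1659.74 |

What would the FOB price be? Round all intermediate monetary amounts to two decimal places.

Not relevant to the conversion: brokerage, delivery — on the buyer under both terms; not part of either seller's price.
From FCA to FOB, the seller additionally bears: origin terminal.
FOB price = 149409.67 + 949.60 = 150359.27

FOB price: SGD 150359.27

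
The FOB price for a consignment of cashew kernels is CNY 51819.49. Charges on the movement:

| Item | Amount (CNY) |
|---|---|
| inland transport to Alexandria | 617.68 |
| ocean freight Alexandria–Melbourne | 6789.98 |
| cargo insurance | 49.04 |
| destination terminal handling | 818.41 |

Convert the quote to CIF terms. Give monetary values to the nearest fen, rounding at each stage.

Not relevant to the conversion: inland to port — on the seller under both FOB and CIF; already in the FOB price and stays in the CIF price. destination terminal — on the buyer under both terms; not part of either seller's price.
From FOB to CIF, the seller additionally bears: freight, insurance.
CIF price = 51819.49 + 6789.98 + 49.04 = 58658.51

CIF price: CNY 58658.51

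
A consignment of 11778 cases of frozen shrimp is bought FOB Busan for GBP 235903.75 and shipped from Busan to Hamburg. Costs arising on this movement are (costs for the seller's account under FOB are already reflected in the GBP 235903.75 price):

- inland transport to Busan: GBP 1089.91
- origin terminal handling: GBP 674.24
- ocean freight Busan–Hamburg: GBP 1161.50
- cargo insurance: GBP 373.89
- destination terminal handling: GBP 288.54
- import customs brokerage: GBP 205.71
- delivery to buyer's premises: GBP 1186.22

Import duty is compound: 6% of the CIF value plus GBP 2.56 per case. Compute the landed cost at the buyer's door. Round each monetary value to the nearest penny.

Total landed cost: GBP 283517.64

FOB: the seller bears costs until goods are on board at the origin port; the buyer bears freight, insurance and all costs thereafter.
Already in the invoice (seller's account under FOB): inland to port, origin terminal — exclude.
CIF value = FOB price + freight + insurance = 235903.75 + 1161.50 + 373.89 = 237439.14
Ad valorem component: 237439.14 × 6% = 14246.35
Specific component: 11778 × 2.56 = 30151.68
Import duty = 14246.35 + 30151.68 = 44398.03
Buyer bears: freight 1161.50 + insurance 373.89 + destination terminal 288.54 + brokerage 205.71 + delivery 1186.22 + duty 44398.03 = 47613.89
Landed cost = invoice 235903.75 + 47613.89 = 283517.64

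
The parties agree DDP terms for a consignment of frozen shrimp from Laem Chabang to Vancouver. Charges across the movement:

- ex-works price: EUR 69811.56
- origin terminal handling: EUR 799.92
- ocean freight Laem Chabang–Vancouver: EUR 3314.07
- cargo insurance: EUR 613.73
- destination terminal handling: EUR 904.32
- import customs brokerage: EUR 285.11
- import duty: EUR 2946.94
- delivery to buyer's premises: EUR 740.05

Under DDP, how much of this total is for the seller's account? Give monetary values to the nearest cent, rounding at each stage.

Seller's account: EUR 79415.70

DDP: the seller bears all costs including import duty.
Seller's account: goods 69811.56 + origin terminal 799.92 + freight 3314.07 + insurance 613.73 + destination terminal 904.32 + brokerage 285.11 + duty 2946.94 + delivery 740.05 = 79415.70
Buyer's account: 0.00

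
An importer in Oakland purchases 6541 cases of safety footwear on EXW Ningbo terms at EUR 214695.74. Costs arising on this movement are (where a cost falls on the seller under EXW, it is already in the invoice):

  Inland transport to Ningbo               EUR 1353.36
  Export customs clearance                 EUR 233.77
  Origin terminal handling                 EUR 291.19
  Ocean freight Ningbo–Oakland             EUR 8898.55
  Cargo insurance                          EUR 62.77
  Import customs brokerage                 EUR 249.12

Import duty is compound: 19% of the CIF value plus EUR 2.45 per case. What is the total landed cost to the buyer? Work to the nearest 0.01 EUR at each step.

Total landed cost: EUR 284661.67

EXW: the seller makes goods available at their premises; the buyer bears all onward costs.
CIF value = EXW price + inland to port + export clearance + origin terminal + freight + insurance = 214695.74 + 1353.36 + 233.77 + 291.19 + 8898.55 + 62.77 = 225535.38
Ad valorem component: 225535.38 × 19% = 42851.72
Specific component: 6541 × 2.45 = 16025.45
Import duty = 42851.72 + 16025.45 = 58877.17
Buyer bears: inland to port 1353.36 + export clearance 233.77 + origin terminal 291.19 + freight 8898.55 + insurance 62.77 + brokerage 249.12 + duty 58877.17 = 69965.93
Landed cost = invoice 214695.74 + 69965.93 = 284661.67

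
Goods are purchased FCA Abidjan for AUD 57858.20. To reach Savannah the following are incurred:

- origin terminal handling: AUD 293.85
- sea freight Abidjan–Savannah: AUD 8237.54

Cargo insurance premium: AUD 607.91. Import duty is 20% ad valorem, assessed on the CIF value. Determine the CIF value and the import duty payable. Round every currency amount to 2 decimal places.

CIF = FCA price + pre-shipment costs + freight + insurance
CIF = 57858.20 + 293.85 + 8237.54 + 607.91 = 66997.50
Import duty = 66997.50 × 20% = 13399.50

CIF value: AUD 66997.50; import duty: AUD 13399.50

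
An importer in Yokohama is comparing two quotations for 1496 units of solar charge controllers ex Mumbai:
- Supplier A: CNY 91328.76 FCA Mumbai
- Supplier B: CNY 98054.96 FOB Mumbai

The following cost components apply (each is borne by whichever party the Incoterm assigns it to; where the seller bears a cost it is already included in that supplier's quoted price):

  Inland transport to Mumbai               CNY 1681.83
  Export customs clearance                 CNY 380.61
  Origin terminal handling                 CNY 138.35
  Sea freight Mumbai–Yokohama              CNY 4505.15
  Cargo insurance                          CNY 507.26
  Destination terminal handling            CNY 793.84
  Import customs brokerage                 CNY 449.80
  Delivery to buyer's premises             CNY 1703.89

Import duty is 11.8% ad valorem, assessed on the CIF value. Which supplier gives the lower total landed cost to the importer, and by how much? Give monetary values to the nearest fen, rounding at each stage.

Supplier A (FCA):
CIF value = FCA price + origin terminal + freight + insurance = 91328.76 + 138.35 + 4505.15 + 507.26 = 96479.52
Import duty = 96479.52 × 11.8% = 11384.58
Buyer bears (A): 138.35 + 4505.15 + 507.26 + 793.84 + 449.80 + 1703.89 = 8098.29
Landed cost (A) = invoice 91328.76 + 8098.29 + duty 11384.58 = 110811.63
Supplier B (FOB):
CIF value = FOB price + freight + insurance = 98054.96 + 4505.15 + 507.26 = 103067.37
Import duty = 103067.37 × 11.8% = 12161.95
Buyer bears (B): 4505.15 + 507.26 + 793.84 + 449.80 + 1703.89 = 7959.94
Landed cost (B) = invoice 98054.96 + 7959.94 + duty 12161.95 = 118176.85
Difference = |110811.63 − 118176.85| = 7365.22

Supplier A is cheaper by CNY 7365.22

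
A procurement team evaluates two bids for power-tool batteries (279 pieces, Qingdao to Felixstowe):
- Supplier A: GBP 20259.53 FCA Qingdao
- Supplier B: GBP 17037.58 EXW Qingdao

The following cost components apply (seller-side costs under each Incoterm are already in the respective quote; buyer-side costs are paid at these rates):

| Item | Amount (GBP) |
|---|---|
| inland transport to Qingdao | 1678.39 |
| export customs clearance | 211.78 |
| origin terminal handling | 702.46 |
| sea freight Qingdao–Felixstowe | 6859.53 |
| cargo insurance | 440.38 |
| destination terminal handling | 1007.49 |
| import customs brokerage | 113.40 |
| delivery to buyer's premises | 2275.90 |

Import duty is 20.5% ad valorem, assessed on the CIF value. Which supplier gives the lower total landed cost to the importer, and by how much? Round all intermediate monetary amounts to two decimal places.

Supplier A (FCA):
CIF value = FCA price + origin terminal + freight + insurance = 20259.53 + 702.46 + 6859.53 + 440.38 = 28261.90
Import duty = 28261.90 × 20.5% = 5793.69
Buyer bears (A): 702.46 + 6859.53 + 440.38 + 1007.49 + 113.40 + 2275.90 = 11399.16
Landed cost (A) = invoice 20259.53 + 11399.16 + duty 5793.69 = 37452.38
Supplier B (EXW):
CIF value = EXW price + inland to port + export clearance + origin terminal + freight + insurance = 17037.58 + 1678.39 + 211.78 + 702.46 + 6859.53 + 440.38 = 26930.12
Import duty = 26930.12 × 20.5% = 5520.67
Buyer bears (B): 1678.39 + 211.78 + 702.46 + 6859.53 + 440.38 + 1007.49 + 113.40 + 2275.90 = 13289.33
Landed cost (B) = invoice 17037.58 + 13289.33 + duty 5520.67 = 35847.58
Difference = |37452.38 − 35847.58| = 1604.80

Supplier B is cheaper by GBP 1604.80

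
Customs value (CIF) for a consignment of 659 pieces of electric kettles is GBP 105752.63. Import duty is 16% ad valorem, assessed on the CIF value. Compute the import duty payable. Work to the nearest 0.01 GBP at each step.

Import duty: GBP 16920.42

Import duty = 105752.63 × 16% = 16920.42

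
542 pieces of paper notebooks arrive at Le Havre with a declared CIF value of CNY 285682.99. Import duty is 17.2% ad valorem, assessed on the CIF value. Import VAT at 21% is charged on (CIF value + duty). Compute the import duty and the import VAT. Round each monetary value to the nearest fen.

Import duty = 285682.99 × 17.2% = 49137.47
VAT base = CIF + duty = 285682.99 + 49137.47 = 334820.46
Import VAT = 334820.46 × 21% = 70312.30

Import duty: CNY 49137.47; import VAT: CNY 70312.30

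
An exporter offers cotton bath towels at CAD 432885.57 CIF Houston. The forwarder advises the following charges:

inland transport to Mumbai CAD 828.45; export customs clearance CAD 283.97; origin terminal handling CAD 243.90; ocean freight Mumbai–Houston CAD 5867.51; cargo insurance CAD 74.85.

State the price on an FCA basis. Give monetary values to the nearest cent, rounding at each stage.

Not relevant to the conversion: inland to port, export clearance — on the seller under both CIF and FCA; already in the CIF price and stays in the FCA price.
From CIF to FCA, the seller no longer bears: origin terminal, freight, insurance.
FCA price = 432885.57 − 243.90 − 5867.51 − 74.85 = 426699.31

FCA price: CAD 426699.31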